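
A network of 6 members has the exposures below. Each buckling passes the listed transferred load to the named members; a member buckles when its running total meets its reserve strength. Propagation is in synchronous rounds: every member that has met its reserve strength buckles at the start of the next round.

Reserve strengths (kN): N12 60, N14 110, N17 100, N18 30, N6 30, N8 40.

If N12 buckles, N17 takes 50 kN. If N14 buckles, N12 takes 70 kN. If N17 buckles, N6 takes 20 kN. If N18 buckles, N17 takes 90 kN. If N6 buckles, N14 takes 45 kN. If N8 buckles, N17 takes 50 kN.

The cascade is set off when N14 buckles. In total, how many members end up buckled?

Round 1 — N14 buckles (initial).
  N12: +70 → 70 ≥ 60
Round 2 — N12 buckles.
  N17: +50 → 50 < 100
No further bucklings.

2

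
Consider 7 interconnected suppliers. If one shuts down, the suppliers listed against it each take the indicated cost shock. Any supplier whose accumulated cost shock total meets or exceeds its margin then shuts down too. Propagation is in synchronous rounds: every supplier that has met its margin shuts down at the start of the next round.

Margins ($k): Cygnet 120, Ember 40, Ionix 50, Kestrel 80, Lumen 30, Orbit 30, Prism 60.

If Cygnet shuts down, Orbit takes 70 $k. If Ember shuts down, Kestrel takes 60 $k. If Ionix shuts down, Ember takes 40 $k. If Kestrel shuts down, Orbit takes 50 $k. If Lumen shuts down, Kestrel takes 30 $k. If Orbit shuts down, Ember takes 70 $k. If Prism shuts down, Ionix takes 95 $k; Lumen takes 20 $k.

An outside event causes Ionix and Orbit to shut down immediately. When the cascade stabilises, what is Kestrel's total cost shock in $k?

Round 1 — Ionix, Orbit shut down (initial).
  Ember: +40+70 → 110 ≥ 40
Round 2 — Ember shuts down.
  Kestrel: +60 → 60 < 80
No further shutdowns.

60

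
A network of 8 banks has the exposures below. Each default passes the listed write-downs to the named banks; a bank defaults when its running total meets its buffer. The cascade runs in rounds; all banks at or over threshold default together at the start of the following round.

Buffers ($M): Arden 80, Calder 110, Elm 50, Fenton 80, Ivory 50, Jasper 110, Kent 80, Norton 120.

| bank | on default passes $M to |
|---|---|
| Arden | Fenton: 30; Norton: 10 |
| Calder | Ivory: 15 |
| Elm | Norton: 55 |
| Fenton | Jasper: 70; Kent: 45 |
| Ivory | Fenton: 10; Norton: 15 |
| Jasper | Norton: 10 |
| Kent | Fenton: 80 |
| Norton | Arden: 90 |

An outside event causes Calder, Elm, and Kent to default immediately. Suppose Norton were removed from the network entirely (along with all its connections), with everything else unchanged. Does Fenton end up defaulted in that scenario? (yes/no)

yes

With Norton removed:
Round 1 — Calder, Elm, Kent default (initial).
  Fenton: +80 → 80 ≥ 80
  Ivory: +15 → 15 < 50
Round 2 — Fenton defaults.
  Jasper: +70 → 70 < 110
No further defaults.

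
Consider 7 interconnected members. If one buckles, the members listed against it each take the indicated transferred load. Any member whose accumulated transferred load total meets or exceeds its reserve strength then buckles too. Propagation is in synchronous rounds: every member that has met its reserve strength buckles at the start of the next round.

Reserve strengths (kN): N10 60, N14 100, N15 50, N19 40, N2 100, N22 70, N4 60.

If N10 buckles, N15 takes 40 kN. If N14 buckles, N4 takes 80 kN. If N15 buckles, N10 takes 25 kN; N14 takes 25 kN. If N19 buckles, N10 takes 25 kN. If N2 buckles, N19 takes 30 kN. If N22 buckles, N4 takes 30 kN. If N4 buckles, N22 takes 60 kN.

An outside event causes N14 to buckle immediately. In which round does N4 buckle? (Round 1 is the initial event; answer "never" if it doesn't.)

Round 1 — N14 buckles (initial).
  N4: +80 → 80 ≥ 60
Round 2 — N4 buckles.
  N22: +60 → 60 < 70
No further bucklings.

2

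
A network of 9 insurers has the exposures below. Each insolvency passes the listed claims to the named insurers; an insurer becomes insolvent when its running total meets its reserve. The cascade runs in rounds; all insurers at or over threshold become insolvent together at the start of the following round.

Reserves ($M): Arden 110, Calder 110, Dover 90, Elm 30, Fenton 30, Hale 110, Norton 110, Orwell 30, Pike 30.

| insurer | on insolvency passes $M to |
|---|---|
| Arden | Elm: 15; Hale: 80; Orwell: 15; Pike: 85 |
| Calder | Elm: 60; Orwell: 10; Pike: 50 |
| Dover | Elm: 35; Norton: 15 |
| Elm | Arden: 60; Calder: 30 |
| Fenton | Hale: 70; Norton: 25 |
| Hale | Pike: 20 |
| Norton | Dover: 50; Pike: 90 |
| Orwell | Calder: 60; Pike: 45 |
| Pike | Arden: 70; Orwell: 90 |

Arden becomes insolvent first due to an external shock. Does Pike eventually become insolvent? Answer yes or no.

Round 1 — Arden becomes insolvent (initial).
  Elm: +15 → 15 < 30
  Hale: +80 → 80 < 110
  Orwell: +15 → 15 < 30
  Pike: +85 → 85 ≥ 30
Round 2 — Pike becomes insolvent.
  Orwell: +90 → 105 ≥ 30
Round 3 — Orwell becomes insolvent.
  Calder: +60 → 60 < 110
No further insolvencies.

yes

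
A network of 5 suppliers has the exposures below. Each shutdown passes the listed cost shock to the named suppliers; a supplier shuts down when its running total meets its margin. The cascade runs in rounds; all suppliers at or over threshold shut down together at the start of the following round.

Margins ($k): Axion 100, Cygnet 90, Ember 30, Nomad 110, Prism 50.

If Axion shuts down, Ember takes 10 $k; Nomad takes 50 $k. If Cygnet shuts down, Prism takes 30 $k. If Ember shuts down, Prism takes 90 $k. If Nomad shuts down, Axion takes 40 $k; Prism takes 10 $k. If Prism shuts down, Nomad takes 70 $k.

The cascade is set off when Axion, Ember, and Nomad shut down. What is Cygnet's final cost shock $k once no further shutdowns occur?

Round 1 — Axion, Ember, Nomad shut down (initial).
  Prism: +90+10 → 100 ≥ 50
Round 2 — Prism shuts down.
No further shutdowns.

0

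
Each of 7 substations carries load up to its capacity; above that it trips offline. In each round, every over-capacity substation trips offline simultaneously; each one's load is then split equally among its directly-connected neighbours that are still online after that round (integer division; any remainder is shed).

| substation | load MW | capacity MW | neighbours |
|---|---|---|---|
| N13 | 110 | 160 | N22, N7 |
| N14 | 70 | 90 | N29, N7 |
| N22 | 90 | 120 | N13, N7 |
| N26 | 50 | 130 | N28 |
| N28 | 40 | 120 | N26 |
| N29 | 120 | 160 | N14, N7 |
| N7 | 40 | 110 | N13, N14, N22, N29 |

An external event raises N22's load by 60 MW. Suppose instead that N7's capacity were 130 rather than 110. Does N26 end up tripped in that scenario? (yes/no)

With N7's capacity at 130:
Round 1 — N22 at 150 > 120. N22 trips offline.
  N22 sheds 150 MW to N13, N7: 75 each.
    N13: 110+75 = 185 > 160
    N7: 40+75 = 115 ≤ 130
Round 2 — N13 trips offline.
  N13 sheds 185 MW to N7: 185 each.
    N7: 115+185 = 300 > 130
Round 3 — N7 trips offline.
  N7 sheds 300 MW to N14, N29: 150 each.
    N14: 70+150 = 220 > 90
    N29: 120+150 = 270 > 160
Round 4 — N14, N29 trip offline.
  N14 sheds 220 MW: no online neighbours, lost.
  N29 sheds 270 MW: no online neighbours, lost.
No further trips.

no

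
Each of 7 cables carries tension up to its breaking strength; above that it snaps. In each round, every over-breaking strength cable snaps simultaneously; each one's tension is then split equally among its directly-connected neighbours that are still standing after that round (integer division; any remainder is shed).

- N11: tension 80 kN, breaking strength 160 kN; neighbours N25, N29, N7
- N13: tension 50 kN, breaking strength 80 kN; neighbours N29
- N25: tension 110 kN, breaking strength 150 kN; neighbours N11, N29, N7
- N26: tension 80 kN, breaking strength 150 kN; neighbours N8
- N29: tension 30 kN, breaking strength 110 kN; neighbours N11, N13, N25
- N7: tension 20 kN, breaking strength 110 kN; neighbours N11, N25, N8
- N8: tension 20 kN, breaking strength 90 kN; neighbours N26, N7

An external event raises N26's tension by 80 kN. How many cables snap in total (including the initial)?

7

Round 1 — N26 at 160 > 150. N26 snaps.
  N26 sheds 160 kN to N8: 160 each.
    N8: 20+160 = 180 > 90
Round 2 — N8 snaps.
  N8 sheds 180 kN to N7: 180 each.
    N7: 20+180 = 200 > 110
Round 3 — N7 snaps.
  N7 sheds 200 kN to N11, N25: 100 each.
    N11: 80+100 = 180 > 160
    N25: 110+100 = 210 > 150
Round 4 — N11, N25 snap.
  N11 sheds 180 kN to N29: 180 each.
    N29: 30+180 = 210 > 110
  N25 sheds 210 kN to N29: 210 each.
    N29: 210+210 = 420 > 110
Round 5 — N29 snaps.
  N29 sheds 420 kN to N13: 420 each.
    N13: 50+420 = 470 > 80
Round 6 — N13 snaps.
  N13 sheds 470 kN: no online neighbours, lost.
No further breaks.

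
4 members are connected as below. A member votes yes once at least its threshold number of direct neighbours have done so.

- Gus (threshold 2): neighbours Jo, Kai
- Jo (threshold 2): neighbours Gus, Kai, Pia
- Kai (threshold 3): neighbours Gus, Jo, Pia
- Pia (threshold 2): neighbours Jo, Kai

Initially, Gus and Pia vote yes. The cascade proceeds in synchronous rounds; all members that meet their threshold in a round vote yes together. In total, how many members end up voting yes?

4

Round 1 — Gus, Pia vote yes (initial).
Round 2 — checking thresholds:
  Jo: 2 of 3 neighbours ≥ 2, votes yes.
  Kai: 2 of 3 neighbours < 3, holds.
Round 3 — checking thresholds:
  Kai: 3 of 3 neighbours ≥ 3, votes yes.
Round 4 — no new yes votes; cascade stops.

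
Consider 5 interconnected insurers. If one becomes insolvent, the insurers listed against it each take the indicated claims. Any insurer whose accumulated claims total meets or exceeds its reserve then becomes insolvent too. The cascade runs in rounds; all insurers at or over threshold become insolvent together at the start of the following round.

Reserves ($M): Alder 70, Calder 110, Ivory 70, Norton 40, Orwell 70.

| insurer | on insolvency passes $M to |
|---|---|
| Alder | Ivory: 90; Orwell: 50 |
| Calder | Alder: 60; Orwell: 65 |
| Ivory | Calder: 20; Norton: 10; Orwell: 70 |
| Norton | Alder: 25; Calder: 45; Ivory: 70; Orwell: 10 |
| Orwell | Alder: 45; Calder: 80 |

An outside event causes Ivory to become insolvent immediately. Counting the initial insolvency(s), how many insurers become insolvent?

2

Round 1 — Ivory becomes insolvent (initial).
  Calder: +20 → 20 < 110
  Norton: +10 → 10 < 40
  Orwell: +70 → 70 ≥ 70
Round 2 — Orwell becomes insolvent.
  Alder: +45 → 45 < 70
  Calder: +80 → 100 < 110
No further insolvencies.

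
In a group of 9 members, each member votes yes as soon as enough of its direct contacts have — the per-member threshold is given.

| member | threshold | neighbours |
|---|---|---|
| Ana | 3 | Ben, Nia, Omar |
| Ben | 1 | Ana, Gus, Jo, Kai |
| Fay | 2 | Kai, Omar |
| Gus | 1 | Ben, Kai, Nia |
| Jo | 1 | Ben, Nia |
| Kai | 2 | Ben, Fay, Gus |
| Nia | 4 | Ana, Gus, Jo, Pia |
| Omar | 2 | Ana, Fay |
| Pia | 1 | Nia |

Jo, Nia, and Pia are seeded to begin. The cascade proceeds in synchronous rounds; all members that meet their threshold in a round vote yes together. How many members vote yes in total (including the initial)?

Round 1 — Jo, Nia, Pia vote yes (initial).
Round 2 — checking thresholds:
  Ana: 1 of 3 neighbours < 3, below threshold.
  Ben: 1 of 4 neighbours ≥ 1, votes yes.
  Gus: 1 of 3 neighbours ≥ 1, votes yes.
Round 3 — checking thresholds:
  Ana: 2 of 3 neighbours < 3, below threshold.
  Kai: 2 of 3 neighbours ≥ 2, votes yes.
Round 4 — no new yes votes; cascade stops.

6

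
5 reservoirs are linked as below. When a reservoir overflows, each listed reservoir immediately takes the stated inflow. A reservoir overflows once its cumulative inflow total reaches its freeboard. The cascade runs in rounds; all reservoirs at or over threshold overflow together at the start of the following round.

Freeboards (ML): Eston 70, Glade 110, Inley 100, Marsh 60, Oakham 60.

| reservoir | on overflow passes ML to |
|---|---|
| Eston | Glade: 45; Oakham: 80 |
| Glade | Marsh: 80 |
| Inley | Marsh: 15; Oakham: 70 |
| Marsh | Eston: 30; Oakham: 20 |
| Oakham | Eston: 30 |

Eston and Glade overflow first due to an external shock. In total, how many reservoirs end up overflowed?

4

Round 1 — Eston, Glade overflow (initial).
  Marsh: +80 → 80 ≥ 60
  Oakham: +80 → 80 ≥ 60
Round 2 — Marsh, Oakham overflow.
No further overflows.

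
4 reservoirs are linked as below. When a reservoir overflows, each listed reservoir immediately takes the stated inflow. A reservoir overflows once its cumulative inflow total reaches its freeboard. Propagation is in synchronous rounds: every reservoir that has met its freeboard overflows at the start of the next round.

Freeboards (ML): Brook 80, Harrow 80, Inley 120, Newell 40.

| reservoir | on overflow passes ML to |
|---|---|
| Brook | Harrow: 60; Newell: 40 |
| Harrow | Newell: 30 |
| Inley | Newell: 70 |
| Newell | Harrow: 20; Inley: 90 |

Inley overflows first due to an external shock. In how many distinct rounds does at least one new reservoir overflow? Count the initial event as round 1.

2

Round 1 — Inley overflows (initial).
  Newell: +70 → 70 ≥ 40
Round 2 — Newell overflows.
  Harrow: +20 → 20 < 80
No further overflows.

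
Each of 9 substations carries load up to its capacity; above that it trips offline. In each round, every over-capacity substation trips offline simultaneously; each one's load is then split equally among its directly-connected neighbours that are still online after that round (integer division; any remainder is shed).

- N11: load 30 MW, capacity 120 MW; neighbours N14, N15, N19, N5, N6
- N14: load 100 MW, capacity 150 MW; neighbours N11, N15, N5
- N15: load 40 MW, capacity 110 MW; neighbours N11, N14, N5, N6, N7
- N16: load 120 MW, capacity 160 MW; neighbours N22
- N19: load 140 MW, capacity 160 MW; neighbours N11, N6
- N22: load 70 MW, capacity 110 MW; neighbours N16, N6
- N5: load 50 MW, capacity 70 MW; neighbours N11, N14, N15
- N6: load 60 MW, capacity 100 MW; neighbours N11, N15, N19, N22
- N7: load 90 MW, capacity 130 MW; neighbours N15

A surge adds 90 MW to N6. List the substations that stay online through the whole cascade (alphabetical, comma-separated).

Round 1 — N6 at 150 > 100. N6 trips offline.
  N6 sheds 150 MW to N11, N15, N19, N22: 37 each (2 lost).
    N11: 30+37 = 67 ≤ 120
    N15: 40+37 = 77 ≤ 110
    N19: 140+37 = 177 > 160
    N22: 70+37 = 107 ≤ 110
Round 2 — N19 trips offline.
  N19 sheds 177 MW to N11: 177 each.
    N11: 67+177 = 244 > 120
Round 3 — N11 trips offline.
  N11 sheds 244 MW to N14, N15, N5: 81 each (1 lost).
    N14: 100+81 = 181 > 150
    N15: 77+81 = 158 > 110
    N5: 50+81 = 131 > 70
Round 4 — N14, N15, N5 trip offline.
  N14 sheds 181 MW: no online neighbours, lost.
  N15 sheds 158 MW to N7: 158 each.
    N7: 90+158 = 248 > 130
  N5 sheds 131 MW: no online neighbours, lost.
Round 5 — N7 trips offline.
  N7 sheds 248 MW: no online neighbours, lost.
No further trips.

N16, N22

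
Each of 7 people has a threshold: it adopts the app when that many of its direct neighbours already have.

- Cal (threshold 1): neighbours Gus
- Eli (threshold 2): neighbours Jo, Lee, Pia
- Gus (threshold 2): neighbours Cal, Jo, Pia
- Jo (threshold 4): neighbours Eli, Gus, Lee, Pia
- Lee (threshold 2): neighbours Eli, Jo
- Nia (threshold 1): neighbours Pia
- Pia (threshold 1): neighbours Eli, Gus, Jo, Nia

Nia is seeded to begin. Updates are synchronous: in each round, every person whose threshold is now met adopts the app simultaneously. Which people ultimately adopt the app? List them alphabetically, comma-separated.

Round 1 — Nia adopts the app (initial).
Round 2 — checking thresholds:
  Pia: 1 of 4 neighbours ≥ 1, adopts the app.
Round 3 — no new adoptions; cascade stops.

Nia, Pia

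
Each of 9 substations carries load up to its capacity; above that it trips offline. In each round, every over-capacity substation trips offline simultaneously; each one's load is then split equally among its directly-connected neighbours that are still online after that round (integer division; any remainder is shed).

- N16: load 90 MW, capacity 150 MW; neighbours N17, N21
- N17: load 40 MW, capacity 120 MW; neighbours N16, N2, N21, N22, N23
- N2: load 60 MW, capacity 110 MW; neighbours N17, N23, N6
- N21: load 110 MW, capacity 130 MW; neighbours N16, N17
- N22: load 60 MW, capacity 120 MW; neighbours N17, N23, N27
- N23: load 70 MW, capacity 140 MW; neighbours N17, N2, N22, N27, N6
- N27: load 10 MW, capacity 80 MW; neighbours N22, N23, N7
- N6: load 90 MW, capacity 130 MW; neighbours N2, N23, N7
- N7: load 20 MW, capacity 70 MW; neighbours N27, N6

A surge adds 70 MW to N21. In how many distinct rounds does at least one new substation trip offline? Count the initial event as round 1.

2

Round 1 — N21 at 180 > 130. N21 trips offline.
  N21 sheds 180 MW to N16, N17: 90 each.
    N16: 90+90 = 180 > 150
    N17: 40+90 = 130 > 120
Round 2 — N16, N17 trip offline.
  N16 sheds 180 MW: no online neighbours, lost.
  N17 sheds 130 MW to N2, N22, N23: 43 each (1 lost).
    N2: 60+43 = 103 ≤ 110
    N22: 60+43 = 103 ≤ 120
    N23: 70+43 = 113 ≤ 140
No further trips.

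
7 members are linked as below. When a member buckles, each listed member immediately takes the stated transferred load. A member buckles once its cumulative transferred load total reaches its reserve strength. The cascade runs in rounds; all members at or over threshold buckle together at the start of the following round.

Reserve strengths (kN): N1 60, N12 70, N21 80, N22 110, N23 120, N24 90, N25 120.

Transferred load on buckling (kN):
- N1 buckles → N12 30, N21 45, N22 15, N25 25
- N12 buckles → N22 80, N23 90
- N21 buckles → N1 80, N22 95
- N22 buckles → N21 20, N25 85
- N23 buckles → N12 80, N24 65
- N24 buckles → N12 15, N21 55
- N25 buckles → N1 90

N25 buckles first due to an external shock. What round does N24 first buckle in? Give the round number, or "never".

never

Round 1 — N25 buckles (initial).
  N1: +90 → 90 ≥ 60
Round 2 — N1 buckles.
  N12: +30 → 30 < 70
  N21: +45 → 45 < 80
  N22: +15 → 15 < 110
No further bucklings.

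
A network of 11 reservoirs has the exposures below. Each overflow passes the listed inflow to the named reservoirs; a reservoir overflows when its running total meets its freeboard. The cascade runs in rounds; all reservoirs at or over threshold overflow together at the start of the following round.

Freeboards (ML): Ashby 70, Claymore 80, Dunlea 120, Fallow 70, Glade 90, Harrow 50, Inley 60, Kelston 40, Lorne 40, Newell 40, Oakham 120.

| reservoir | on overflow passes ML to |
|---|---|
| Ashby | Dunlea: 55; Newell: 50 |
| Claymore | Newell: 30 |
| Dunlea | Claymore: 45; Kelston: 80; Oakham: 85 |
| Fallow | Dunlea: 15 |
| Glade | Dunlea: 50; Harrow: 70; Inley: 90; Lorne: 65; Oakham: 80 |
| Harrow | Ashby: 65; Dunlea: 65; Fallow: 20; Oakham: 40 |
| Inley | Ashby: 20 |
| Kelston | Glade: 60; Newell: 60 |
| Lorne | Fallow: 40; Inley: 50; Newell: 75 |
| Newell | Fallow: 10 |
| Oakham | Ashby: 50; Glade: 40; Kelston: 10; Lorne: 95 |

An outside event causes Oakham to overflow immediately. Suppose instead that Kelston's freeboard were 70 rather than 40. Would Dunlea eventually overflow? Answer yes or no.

With Kelston's freeboard at 70:
Round 1 — Oakham overflows (initial).
  Ashby: +50 → 50 < 70
  Glade: +40 → 40 < 90
  Kelston: +10 → 10 < 70
  Lorne: +95 → 95 ≥ 40
Round 2 — Lorne overflows.
  Fallow: +40 → 40 < 70
  Inley: +50 → 50 < 60
  Newell: +75 → 75 ≥ 40
Round 3 — Newell overflows.
  Fallow: +10 → 50 < 70
No further overflows.

no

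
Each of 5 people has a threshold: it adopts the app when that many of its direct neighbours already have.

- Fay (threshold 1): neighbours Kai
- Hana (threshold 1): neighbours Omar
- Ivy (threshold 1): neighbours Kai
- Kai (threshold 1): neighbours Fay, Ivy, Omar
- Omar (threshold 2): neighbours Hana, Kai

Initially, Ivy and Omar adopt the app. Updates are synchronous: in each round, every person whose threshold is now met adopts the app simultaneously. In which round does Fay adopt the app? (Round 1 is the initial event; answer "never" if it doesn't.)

Round 1 — Ivy, Omar adopt the app (initial).
Round 2 — checking thresholds:
  Hana: 1 of 1 neighbours ≥ 1, adopts the app.
  Kai: 2 of 3 neighbours ≥ 1, adopts the app.
Round 3 — checking thresholds:
  Fay: 1 of 1 neighbours ≥ 1, adopts the app.
Round 4 — no new adoptions; cascade stops.

3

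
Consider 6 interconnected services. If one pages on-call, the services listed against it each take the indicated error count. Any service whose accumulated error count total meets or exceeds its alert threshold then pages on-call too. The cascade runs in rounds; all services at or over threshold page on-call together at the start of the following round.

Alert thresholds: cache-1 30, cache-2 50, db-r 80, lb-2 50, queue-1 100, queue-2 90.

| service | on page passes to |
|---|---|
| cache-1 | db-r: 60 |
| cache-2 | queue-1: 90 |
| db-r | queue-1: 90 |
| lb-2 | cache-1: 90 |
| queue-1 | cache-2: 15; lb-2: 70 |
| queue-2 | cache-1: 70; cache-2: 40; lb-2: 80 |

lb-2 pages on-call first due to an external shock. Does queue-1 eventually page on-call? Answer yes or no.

no

Round 1 — lb-2 pages on-call (initial).
  cache-1: +90 → 90 ≥ 30
Round 2 — cache-1 pages on-call.
  db-r: +60 → 60 < 80
No further pages.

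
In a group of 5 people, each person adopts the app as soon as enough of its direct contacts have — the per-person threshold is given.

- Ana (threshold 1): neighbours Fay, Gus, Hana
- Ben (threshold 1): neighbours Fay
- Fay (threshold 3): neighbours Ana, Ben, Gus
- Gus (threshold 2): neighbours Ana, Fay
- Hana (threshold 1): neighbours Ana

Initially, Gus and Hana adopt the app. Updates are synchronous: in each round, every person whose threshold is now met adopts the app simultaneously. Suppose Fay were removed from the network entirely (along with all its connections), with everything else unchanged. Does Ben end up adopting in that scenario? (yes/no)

With Fay removed:
Round 1 — Gus, Hana adopt the app (initial).
Round 2 — checking thresholds:
  Ana: 2 of 2 neighbours ≥ 1, adopts the app.
Round 3 — no new adoptions; cascade stops.

no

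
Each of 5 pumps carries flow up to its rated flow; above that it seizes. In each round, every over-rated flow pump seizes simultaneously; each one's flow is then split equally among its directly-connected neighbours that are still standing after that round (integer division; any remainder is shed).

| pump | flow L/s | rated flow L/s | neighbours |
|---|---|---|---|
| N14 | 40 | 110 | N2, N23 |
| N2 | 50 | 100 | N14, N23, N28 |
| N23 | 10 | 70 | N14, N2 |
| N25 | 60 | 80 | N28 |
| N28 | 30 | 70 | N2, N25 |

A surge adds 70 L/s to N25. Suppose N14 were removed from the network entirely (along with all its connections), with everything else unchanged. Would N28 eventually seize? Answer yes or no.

With N14 removed:
Round 1 — N25 at 130 > 80. N25 seizes.
  N25 sheds 130 L/s to N28: 130 each.
    N28: 30+130 = 160 > 70
Round 2 — N28 seizes.
  N28 sheds 160 L/s to N2: 160 each.
    N2: 50+160 = 210 > 100
Round 3 — N2 seizes.
  N2 sheds 210 L/s to N23: 210 each.
    N23: 10+210 = 220 > 70
Round 4 — N23 seizes.
  N23 sheds 220 L/s: no online neighbours, lost.
No further seizures.

yes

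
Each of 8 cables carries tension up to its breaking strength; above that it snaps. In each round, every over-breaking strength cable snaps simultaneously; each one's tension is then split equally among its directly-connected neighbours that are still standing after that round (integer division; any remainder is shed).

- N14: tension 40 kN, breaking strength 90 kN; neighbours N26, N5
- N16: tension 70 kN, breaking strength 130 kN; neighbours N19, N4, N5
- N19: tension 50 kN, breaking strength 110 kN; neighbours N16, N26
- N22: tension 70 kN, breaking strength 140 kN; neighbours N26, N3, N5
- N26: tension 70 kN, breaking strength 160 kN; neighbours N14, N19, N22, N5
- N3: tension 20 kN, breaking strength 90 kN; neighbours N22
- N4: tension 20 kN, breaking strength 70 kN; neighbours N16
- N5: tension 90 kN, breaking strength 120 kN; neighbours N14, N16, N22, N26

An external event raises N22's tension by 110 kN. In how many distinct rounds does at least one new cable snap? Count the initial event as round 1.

Round 1 — N22 at 180 > 140. N22 snaps.
  N22 sheds 180 kN to N26, N3, N5: 60 each.
    N26: 70+60 = 130 ≤ 160
    N3: 20+60 = 80 ≤ 90
    N5: 90+60 = 150 > 120
Round 2 — N5 snaps.
  N5 sheds 150 kN to N14, N16, N26: 50 each.
    N14: 40+50 = 90 ≤ 90
    N16: 70+50 = 120 ≤ 130
    N26: 130+50 = 180 > 160
Round 3 — N26 snaps.
  N26 sheds 180 kN to N14, N19: 90 each.
    N14: 90+90 = 180 > 90
    N19: 50+90 = 140 > 110
Round 4 — N14, N19 snap.
  N14 sheds 180 kN: no online neighbours, lost.
  N19 sheds 140 kN to N16: 140 each.
    N16: 120+140 = 260 > 130
Round 5 — N16 snaps.
  N16 sheds 260 kN to N4: 260 each.
    N4: 20+260 = 280 > 70
Round 6 — N4 snaps.
  N4 sheds 280 kN: no online neighbours, lost.
No further breaks.

6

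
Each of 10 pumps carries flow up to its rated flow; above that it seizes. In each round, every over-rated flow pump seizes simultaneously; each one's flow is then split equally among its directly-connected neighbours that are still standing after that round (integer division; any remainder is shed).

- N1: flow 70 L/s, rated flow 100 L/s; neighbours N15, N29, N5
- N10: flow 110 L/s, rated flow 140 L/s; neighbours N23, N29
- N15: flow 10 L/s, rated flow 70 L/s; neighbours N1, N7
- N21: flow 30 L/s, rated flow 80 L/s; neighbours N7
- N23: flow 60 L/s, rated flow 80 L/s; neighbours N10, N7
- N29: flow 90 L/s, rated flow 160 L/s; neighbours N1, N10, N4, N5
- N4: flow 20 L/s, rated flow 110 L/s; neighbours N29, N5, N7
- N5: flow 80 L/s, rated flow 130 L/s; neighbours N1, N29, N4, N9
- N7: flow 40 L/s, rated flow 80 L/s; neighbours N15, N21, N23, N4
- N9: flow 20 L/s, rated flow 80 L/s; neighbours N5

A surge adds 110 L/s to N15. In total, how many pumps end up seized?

Round 1 — N15 at 120 > 70. N15 seizes.
  N15 sheds 120 L/s to N1, N7: 60 each.
    N1: 70+60 = 130 > 100
    N7: 40+60 = 100 > 80
Round 2 — N1, N7 seize.
  N1 sheds 130 L/s to N29, N5: 65 each.
    N29: 90+65 = 155 ≤ 160
    N5: 80+65 = 145 > 130
  N7 sheds 100 L/s to N21, N23, N4: 33 each (1 lost).
    N21: 30+33 = 63 ≤ 80
    N23: 60+33 = 93 > 80
    N4: 20+33 = 53 ≤ 110
Round 3 — N23, N5 seize.
  N23 sheds 93 L/s to N10: 93 each.
    N10: 110+93 = 203 > 140
  N5 sheds 145 L/s to N29, N4, N9: 48 each (1 lost).
    N29: 155+48 = 203 > 160
    N4: 53+48 = 101 ≤ 110
    N9: 20+48 = 68 ≤ 80
Round 4 — N10, N29 seize.
  N10 sheds 203 L/s: no online neighbours, lost.
  N29 sheds 203 L/s to N4: 203 each.
    N4: 101+203 = 304 > 110
Round 5 — N4 seizes.
  N4 sheds 304 L/s: no online neighbours, lost.
No further seizures.

8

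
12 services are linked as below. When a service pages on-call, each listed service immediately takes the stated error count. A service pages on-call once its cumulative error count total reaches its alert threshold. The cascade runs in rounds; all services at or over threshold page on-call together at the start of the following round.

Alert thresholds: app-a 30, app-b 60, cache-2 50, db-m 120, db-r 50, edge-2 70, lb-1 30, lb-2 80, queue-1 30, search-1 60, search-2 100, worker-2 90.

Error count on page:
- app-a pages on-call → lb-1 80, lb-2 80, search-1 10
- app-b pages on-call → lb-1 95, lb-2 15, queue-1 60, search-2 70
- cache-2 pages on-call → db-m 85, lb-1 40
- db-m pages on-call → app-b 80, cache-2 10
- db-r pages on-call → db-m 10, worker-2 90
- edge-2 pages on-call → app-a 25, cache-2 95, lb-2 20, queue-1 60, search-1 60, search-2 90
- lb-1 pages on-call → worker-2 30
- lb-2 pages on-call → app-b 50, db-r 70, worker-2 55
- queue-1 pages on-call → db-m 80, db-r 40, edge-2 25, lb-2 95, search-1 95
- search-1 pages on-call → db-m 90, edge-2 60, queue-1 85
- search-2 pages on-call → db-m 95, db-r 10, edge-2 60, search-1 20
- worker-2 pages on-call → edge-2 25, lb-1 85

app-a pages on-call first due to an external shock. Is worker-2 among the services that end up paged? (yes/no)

Round 1 — app-a pages on-call (initial).
  lb-1: +80 → 80 ≥ 30
  lb-2: +80 → 80 ≥ 80
  search-1: +10 → 10 < 60
Round 2 — lb-1, lb-2 page on-call.
  app-b: +50 → 50 < 60
  db-r: +70 → 70 ≥ 50
  worker-2: +30+55 → 85 < 90
Round 3 — db-r pages on-call.
  db-m: +10 → 10 < 120
  worker-2: +90 → 175 ≥ 90
Round 4 — worker-2 pages on-call.
  edge-2: +25 → 25 < 70
No further pages.

yes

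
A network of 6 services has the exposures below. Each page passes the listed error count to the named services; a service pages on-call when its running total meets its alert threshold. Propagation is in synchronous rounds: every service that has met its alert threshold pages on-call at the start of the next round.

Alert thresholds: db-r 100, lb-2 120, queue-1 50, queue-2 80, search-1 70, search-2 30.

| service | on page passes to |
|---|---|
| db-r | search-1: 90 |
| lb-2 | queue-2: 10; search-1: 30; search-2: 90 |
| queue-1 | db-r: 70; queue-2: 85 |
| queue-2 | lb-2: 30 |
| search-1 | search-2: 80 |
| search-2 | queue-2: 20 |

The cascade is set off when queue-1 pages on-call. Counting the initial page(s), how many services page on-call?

2

Round 1 — queue-1 pages on-call (initial).
  db-r: +70 → 70 < 100
  queue-2: +85 → 85 ≥ 80
Round 2 — queue-2 pages on-call.
  lb-2: +30 → 30 < 120
No further pages.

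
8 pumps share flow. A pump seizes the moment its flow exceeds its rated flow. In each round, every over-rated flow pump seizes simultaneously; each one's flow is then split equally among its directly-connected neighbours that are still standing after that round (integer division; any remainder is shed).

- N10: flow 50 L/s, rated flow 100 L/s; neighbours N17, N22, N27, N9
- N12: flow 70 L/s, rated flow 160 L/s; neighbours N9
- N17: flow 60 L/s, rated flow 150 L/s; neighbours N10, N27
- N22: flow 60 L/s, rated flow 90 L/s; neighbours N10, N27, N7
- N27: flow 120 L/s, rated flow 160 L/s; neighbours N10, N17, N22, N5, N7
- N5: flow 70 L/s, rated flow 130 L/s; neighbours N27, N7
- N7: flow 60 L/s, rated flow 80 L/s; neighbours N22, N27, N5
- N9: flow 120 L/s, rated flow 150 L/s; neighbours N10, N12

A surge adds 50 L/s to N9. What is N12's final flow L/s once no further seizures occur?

155

Round 1 — N9 at 170 > 150. N9 seizes.
  N9 sheds 170 L/s to N10, N12: 85 each.
    N10: 50+85 = 135 > 100
    N12: 70+85 = 155 ≤ 160
Round 2 — N10 seizes.
  N10 sheds 135 L/s to N17, N22, N27: 45 each.
    N17: 60+45 = 105 ≤ 150
    N22: 60+45 = 105 > 90
    N27: 120+45 = 165 > 160
Round 3 — N22, N27 seize.
  N22 sheds 105 L/s to N7: 105 each.
    N7: 60+105 = 165 > 80
  N27 sheds 165 L/s to N17, N5, N7: 55 each.
    N17: 105+55 = 160 > 150
    N5: 70+55 = 125 ≤ 130
    N7: 165+55 = 220 > 80
Round 4 — N17, N7 seize.
  N17 sheds 160 L/s: no online neighbours, lost.
  N7 sheds 220 L/s to N5: 220 each.
    N5: 125+220 = 345 > 130
Round 5 — N5 seizes.
  N5 sheds 345 L/s: no online neighbours, lost.
No further seizures.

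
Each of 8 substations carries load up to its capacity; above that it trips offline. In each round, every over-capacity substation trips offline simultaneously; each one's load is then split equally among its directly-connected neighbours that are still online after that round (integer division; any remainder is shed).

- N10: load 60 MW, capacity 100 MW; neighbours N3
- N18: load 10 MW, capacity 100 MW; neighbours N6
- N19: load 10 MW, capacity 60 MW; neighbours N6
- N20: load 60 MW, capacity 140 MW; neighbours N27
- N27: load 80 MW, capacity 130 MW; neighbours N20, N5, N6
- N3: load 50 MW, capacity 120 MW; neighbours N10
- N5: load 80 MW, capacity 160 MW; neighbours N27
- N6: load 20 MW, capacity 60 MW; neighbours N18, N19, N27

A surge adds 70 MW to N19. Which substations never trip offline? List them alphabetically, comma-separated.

Round 1 — N19 at 80 > 60. N19 trips offline.
  N19 sheds 80 MW to N6: 80 each.
    N6: 20+80 = 100 > 60
Round 2 — N6 trips offline.
  N6 sheds 100 MW to N18, N27: 50 each.
    N18: 10+50 = 60 ≤ 100
    N27: 80+50 = 130 ≤ 130
No further trips.

N10, N18, N20, N27, N3, N5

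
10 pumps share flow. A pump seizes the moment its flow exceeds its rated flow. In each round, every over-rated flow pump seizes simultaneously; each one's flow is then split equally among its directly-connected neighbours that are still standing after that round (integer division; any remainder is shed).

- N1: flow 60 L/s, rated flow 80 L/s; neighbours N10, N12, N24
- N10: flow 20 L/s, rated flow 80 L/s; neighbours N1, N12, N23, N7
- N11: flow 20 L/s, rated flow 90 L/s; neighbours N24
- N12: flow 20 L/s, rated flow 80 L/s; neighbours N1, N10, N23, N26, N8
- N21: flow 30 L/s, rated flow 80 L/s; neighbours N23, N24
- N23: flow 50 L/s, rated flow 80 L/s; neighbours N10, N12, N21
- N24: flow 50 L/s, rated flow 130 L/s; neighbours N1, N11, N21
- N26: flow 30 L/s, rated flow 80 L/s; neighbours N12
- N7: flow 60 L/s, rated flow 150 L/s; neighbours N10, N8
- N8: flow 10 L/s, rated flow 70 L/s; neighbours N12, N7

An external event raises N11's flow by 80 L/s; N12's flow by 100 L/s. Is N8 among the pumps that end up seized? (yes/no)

no

Round 1 — N11 at 100 > 90; N12 at 120 > 80. N11, N12 seize.
  N11 sheds 100 L/s to N24: 100 each.
    N24: 50+100 = 150 > 130
  N12 sheds 120 L/s to N1, N10, N23, N26, N8: 24 each.
    N1: 60+24 = 84 > 80
    N10: 20+24 = 44 ≤ 80
    N23: 50+24 = 74 ≤ 80
    N26: 30+24 = 54 ≤ 80
    N8: 10+24 = 34 ≤ 70
Round 2 — N1, N24 seize.
  N1 sheds 84 L/s to N10: 84 each.
    N10: 44+84 = 128 > 80
  N24 sheds 150 L/s to N21: 150 each.
    N21: 30+150 = 180 > 80
Round 3 — N10, N21 seize.
  N10 sheds 128 L/s to N23, N7: 64 each.
    N23: 74+64 = 138 > 80
    N7: 60+64 = 124 ≤ 150
  N21 sheds 180 L/s to N23: 180 each.
    N23: 138+180 = 318 > 80
Round 4 — N23 seizes.
  N23 sheds 318 L/s: no online neighbours, lost.
No further seizures.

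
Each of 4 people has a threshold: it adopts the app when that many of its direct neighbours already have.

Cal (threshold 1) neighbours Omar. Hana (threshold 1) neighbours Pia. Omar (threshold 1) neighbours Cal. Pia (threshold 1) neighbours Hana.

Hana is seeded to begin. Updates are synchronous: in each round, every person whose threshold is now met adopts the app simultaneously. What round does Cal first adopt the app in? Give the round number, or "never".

never

Round 1 — Hana adopts the app (initial).
Round 2 — checking thresholds:
  Pia: 1 of 1 neighbours ≥ 1, adopts the app.
Round 3 — no new adoptions; cascade stops.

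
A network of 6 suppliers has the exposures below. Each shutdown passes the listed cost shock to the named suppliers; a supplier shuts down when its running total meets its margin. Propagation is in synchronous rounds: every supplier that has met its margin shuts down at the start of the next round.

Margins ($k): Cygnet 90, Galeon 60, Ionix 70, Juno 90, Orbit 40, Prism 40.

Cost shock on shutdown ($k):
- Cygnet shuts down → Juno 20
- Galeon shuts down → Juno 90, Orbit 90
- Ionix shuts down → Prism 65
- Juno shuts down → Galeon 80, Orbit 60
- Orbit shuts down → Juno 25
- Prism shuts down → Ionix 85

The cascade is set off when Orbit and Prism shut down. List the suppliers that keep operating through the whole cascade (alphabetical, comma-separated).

Round 1 — Orbit, Prism shut down (initial).
  Ionix: +85 → 85 ≥ 70
  Juno: +25 → 25 < 90
Round 2 — Ionix shuts down.
No further shutdowns.

Cygnet, Galeon, Juno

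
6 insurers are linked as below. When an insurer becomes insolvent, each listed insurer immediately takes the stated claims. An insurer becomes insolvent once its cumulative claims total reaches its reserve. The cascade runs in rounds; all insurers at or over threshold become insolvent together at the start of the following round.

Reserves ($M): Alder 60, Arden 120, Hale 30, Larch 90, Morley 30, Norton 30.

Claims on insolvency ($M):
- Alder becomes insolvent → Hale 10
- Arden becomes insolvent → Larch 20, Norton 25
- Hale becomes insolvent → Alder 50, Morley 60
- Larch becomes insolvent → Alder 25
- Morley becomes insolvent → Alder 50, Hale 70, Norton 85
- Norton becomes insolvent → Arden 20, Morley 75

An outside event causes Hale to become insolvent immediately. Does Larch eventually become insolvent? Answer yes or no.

Round 1 — Hale becomes insolvent (initial).
  Alder: +50 → 50 < 60
  Morley: +60 → 60 ≥ 30
Round 2 — Morley becomes insolvent.
  Alder: +50 → 100 ≥ 60
  Norton: +85 → 85 ≥ 30
Round 3 — Alder, Norton become insolvent.
  Arden: +20 → 20 < 120
No further insolvencies.

no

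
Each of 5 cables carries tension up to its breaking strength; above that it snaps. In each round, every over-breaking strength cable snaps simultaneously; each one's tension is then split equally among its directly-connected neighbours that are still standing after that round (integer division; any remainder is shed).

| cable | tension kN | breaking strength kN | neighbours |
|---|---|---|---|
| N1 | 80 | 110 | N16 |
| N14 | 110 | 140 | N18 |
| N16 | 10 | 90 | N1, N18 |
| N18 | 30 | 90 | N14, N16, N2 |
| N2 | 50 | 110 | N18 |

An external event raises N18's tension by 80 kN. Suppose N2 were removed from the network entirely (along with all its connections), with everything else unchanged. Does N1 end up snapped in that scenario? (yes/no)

With N2 removed:
Round 1 — N18 at 110 > 90. N18 snaps.
  N18 sheds 110 kN to N14, N16: 55 each.
    N14: 110+55 = 165 > 140
    N16: 10+55 = 65 ≤ 90
Round 2 — N14 snaps.
  N14 sheds 165 kN: no online neighbours, lost.
No further breaks.

no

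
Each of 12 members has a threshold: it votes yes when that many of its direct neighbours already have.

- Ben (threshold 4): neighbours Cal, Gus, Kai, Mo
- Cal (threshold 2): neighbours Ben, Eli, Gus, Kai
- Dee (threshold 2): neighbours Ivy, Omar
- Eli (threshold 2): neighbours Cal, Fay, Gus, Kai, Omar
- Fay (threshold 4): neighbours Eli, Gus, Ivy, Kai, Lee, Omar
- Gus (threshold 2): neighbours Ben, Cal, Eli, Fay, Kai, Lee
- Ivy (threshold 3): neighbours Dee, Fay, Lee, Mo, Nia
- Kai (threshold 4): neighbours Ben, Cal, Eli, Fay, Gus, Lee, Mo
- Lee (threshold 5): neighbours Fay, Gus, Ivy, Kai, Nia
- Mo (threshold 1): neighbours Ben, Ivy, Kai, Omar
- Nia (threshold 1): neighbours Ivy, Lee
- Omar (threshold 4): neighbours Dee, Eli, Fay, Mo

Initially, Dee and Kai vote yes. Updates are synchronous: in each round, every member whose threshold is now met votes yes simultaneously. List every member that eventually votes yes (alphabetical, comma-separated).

Round 1 — Dee, Kai vote yes (initial).
Round 2 — checking thresholds:
  Ben: 1 of 4 neighbours < 4, below threshold.
  Cal: 1 of 4 neighbours < 2, below threshold.
  Eli: 1 of 5 neighbours < 2, below threshold.
  Fay: 1 of 6 neighbours < 4, below threshold.
  Gus: 1 of 6 neighbours < 2, below threshold.
  Ivy: 1 of 5 neighbours < 3, below threshold.
  Lee: 1 of 5 neighbours < 5, below threshold.
  Mo: 1 of 4 neighbours ≥ 1, votes yes.
  Omar: 1 of 4 neighbours < 4, below threshold.
Round 3 — no new yes votes; cascade stops.

Dee, Kai, Mo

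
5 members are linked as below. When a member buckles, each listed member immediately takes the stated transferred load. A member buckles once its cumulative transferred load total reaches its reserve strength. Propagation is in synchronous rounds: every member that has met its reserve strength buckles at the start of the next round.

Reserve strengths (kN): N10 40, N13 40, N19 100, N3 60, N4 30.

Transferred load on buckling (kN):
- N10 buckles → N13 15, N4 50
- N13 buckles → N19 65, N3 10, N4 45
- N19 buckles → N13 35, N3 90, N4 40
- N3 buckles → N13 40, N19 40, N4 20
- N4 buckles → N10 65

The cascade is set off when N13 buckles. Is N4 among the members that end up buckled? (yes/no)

Round 1 — N13 buckles (initial).
  N19: +65 → 65 < 100
  N3: +10 → 10 < 60
  N4: +45 → 45 ≥ 30
Round 2 — N4 buckles.
  N10: +65 → 65 ≥ 40
Round 3 — N10 buckles.
No further bucklings.

yes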